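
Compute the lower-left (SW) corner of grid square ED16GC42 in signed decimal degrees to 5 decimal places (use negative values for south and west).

-53.90833, -97.46667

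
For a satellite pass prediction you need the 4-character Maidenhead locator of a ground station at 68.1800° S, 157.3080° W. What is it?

BC11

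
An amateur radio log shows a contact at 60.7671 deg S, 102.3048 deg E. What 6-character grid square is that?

OC19df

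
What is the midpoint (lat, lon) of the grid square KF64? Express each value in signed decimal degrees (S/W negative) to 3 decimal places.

-35.500, 33.000

Field K=10, F=5: +10·20° lon, +5·10° lat → SW at lon 20°, lat -40°.
Square 6, 4: +6·2° lon, +4·1° lat → SW at lon 32°, lat -36°.
Cell spans 2° lon × 1° lat. Centre is SW corner plus half of each.
latitude -35.500, longitude 33.000.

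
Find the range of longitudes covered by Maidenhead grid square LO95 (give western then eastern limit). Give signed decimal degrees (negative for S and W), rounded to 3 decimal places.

58.000, 60.000

Field L=11, O=14: +11·20° lon, +14·10° lat → SW at lon 40°, lat 50°.
Square 9, 5: +9·2° lon, +5·1° lat → SW at lon 58°, lat 55°.
Cell spans 2° lon × 1° lat.
west 58.000, east 60.000.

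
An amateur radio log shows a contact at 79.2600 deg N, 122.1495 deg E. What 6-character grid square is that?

Shift to the Maidenhead origin (180°W, 90°S): lon 302.1495, lat 169.2600.
Field (20°×10°, letters A–R): 302.1495/20 → 15 → P, 169.2600/10 → 16 → Q; chars PQ.
Square (2°×1°, digits 0–9): 2.1495/2 → 1, 9.2600/1 → 9; chars 19.
Subsquare (5′×2.5′, letters a–x): 0.1495/0.0833333 → 1 → b, 0.2600/0.0416667 → 6 → g; chars bg.

PQ19bg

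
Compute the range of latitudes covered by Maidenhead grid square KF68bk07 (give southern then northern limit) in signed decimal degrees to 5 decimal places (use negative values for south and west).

Field K=10, F=5: +10·20° lon, +5·10° lat → SW at lon 20°, lat -40°.
Square 6, 8: +6·2° lon, +8·1° lat → SW at lon 32°, lat -32°.
Subsquare b=1, k=10: +1·0.0833333° lon, +10·0.0416667° lat → SW at lon 32.0833°, lat -31.5833°.
Extended square 0, 7: +0·0.00833333° lon, +7·0.00416667° lat → SW at lon 32.0833°, lat -31.5542°.
Cell spans 0.00833333° lon × 0.00416667° lat.
south -31.55417, north -31.55000.

-31.55417, -31.55000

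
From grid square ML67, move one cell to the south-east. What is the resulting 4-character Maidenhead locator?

ML76

Longitude square 6; +1 → 7.
Latitude square 7; −1 → 6.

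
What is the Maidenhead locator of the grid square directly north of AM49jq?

AM49jr

Latitude subsquare q = 16; +1 → 17 = r.
The longitude characters are unchanged.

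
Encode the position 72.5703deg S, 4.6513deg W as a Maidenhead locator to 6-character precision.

Offset from 180°W / 90°S: lon 175.3487°, lat 17.4297°.
Field (20°×10°, letters A–R): lon ⌊175.3487/20⌋ = 8 → I; lat ⌊17.4297/10⌋ = 1 → B.
Square (2°×1°, digits 0–9): lon ⌊15.3487/2⌋ = 7; lat ⌊7.4297/1⌋ = 7.
Subsquare (5′×2.5′, letters a–x): lon ⌊1.3487/0.0833333⌋ = 16 → q; lat ⌊0.4297/0.0416667⌋ = 10 → k.

IB77qk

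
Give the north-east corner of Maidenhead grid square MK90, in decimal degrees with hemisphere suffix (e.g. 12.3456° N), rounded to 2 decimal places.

Field M=12, K=10: +12·20° lon, +10·10° lat → SW at lon 60°, lat 10°.
Square 9, 0: +9·2° lon, +0·1° lat → SW at lon 78°, lat 10°.
Cell spans 2° lon × 1° lat. NE corner is SW corner plus one full cell.
latitude 11.00° N, longitude 80.00° E.

11.00° N, 80.00° E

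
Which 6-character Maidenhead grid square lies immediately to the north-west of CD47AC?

CD37xd

Longitude subsquare a = 0; −1 → -1, wraps to 23 = x, carry into square.
Longitude square 4; −1 → 3.
Latitude subsquare c = 2; +1 → 3 = d.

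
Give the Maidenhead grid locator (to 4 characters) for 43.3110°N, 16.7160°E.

JN83

Shift to the Maidenhead origin (180°W, 90°S): lon 196.72, lat 133.31.
Field: lon ⌊196.72/20⌋ = 9 → J; lat ⌊133.31/10⌋ = 13 → N.
Square: lon ⌊16.72/2⌋ = 8; lat ⌊3.31/1⌋ = 3.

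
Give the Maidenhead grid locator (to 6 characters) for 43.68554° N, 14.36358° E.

JN73eq

Offset from 180°W / 90°S: lon 194.3636°, lat 133.6855°.
Field: 194.3636/20 → 9 → J, 133.6855/10 → 13 → N; chars JN.
Square: 14.3636/2 → 7, 3.6855/1 → 3; chars 73.
Subsquare: 0.3636/0.0833333 → 4 → e, 0.6855/0.0416667 → 16 → q; chars eq.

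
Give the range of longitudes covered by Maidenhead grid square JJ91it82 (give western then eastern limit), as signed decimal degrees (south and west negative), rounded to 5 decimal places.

18.73333, 18.74167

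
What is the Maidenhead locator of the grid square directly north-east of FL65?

Longitude square 6; +1 → 7.
Latitude square 5; +1 → 6.

FL76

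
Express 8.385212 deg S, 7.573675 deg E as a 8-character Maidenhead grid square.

Shift to the Maidenhead origin (180°W, 90°S): lon 187.57368, lat 81.61479.
Field: lon ⌊187.57368/20⌋ = 9 → J; lat ⌊81.61479/10⌋ = 8 → I.
Square: lon ⌊7.57368/2⌋ = 3; lat ⌊1.61479/1⌋ = 1.
Subsquare: lon ⌊1.57368/0.0833333⌋ = 18 → s; lat ⌊0.61479/0.0416667⌋ = 14 → o.
Extended square: lon ⌊0.07368/0.00833333⌋ = 8; lat ⌊0.03145/0.00416667⌋ = 7.

JI31so87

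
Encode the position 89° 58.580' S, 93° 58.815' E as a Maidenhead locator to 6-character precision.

NA60xa

Offset from 180°W / 90°S: lon 273.9803°, lat 0.0237°.
Field: 273.9803/20 → 13 → N, 0.0237/10 → 0 → A; chars NA.
Square: 13.9803/2 → 6, 0.0237/1 → 0; chars 60.
Subsquare: 1.9803/0.0833333 → 23 → x, 0.0237/0.0416667 → 0 → a; chars xa.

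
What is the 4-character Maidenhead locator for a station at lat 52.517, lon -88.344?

EO52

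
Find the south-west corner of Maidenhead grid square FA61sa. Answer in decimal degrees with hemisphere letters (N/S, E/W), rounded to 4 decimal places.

89.0000° S, 66.5000° W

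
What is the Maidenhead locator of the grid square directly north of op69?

OQ60

Latitude square 9; +1 → 10, wraps to 0, carry into field.
Latitude field P = 15; +1 → 16 = Q.
The longitude characters are unchanged.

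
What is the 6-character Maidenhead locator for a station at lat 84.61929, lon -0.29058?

IR94uo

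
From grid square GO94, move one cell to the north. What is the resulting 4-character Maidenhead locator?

GO95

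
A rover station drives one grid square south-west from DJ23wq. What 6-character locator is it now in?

Longitude subsquare w = 22; −1 → 21 = v.
Latitude subsquare q = 16; −1 → 15 = p.

DJ23vp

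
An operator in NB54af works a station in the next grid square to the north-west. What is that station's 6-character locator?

Longitude subsquare a = 0; −1 → -1, wraps to 23 = x, carry into square.
Longitude square 5; −1 → 4.
Latitude subsquare f = 5; +1 → 6 = g.

NB44xg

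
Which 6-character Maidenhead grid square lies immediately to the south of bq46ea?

Latitude subsquare a = 0; −1 → -1, wraps to 23 = x, carry into square.
Latitude square 6; −1 → 5.
The longitude characters are unchanged.

BQ45ex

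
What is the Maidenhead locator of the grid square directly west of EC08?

DC98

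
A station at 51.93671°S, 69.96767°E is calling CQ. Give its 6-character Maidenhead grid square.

MD48xb

Shift to the Maidenhead origin (180°W, 90°S): lon 249.9677, lat 38.0633.
Field: 249.9677/20 → 12 → M, 38.0633/10 → 3 → D; chars MD.
Square: 9.9677/2 → 4, 8.0633/1 → 8; chars 48.
Subsquare: 1.9677/0.0833333 → 23 → x, 0.0633/0.0416667 → 1 → b; chars xb.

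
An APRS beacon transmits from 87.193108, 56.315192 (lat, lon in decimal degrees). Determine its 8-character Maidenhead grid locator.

Shift to the Maidenhead origin (180°W, 90°S): lon 236.31519, lat 177.19311.
Field: lon ⌊236.31519/20⌋ = 11 → L; lat ⌊177.19311/10⌋ = 17 → R.
Square: lon ⌊16.31519/2⌋ = 8; lat ⌊7.19311/1⌋ = 7.
Subsquare: lon ⌊0.31519/0.0833333⌋ = 3 → d; lat ⌊0.19311/0.0416667⌋ = 4 → e.
Extended square: lon ⌊0.06519/0.00833333⌋ = 7; lat ⌊0.02644/0.00416667⌋ = 6.

LR87de76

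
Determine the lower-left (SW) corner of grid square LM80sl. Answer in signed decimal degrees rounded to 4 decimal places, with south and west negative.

Field L=11, M=12: +11·20° lon, +12·10° lat → SW at lon 40°, lat 30°.
Square 8, 0: +8·2° lon, +0·1° lat → SW at lon 56°, lat 30°.
Subsquare s=18, l=11: +18·0.0833333° lon, +11·0.0416667° lat → SW at lon 57.5°, lat 30.4583°.
latitude 30.4583, longitude 57.5000.

30.4583, 57.5000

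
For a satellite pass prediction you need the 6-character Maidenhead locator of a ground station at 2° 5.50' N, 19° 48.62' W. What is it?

Shift to the Maidenhead origin (180°W, 90°S): lon 160.1897, lat 92.0917.
Field: lon ⌊160.1897/20⌋ = 8 → I; lat ⌊92.0917/10⌋ = 9 → J.
Square: lon ⌊0.1897/2⌋ = 0; lat ⌊2.0917/1⌋ = 2.
Subsquare: lon ⌊0.1897/0.0833333⌋ = 2 → c; lat ⌊0.0917/0.0416667⌋ = 2 → c.

IJ02cc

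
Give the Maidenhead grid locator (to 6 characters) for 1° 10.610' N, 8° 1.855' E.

JJ41ae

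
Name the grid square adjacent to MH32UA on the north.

Latitude subsquare a = 0; +1 → 1 = b.
The longitude characters are unchanged.

MH32ub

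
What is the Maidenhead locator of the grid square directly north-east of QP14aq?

Longitude subsquare a = 0; +1 → 1 = b.
Latitude subsquare q = 16; +1 → 17 = r.

QP14br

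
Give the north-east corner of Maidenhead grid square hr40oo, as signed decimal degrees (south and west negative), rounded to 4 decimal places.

Field H=7, R=17: +7·20° lon, +17·10° lat → SW at lon -40°, lat 80°.
Square 4, 0: +4·2° lon, +0·1° lat → SW at lon -32°, lat 80°.
Subsquare o=14, o=14: +14·0.0833333° lon, +14·0.0416667° lat → SW at lon -30.8333°, lat 80.5833°.
Cell spans 0.0833333° lon × 0.0416667° lat. NE corner is SW corner plus one full cell.
latitude 80.6250, longitude -30.7500.

80.6250, -30.7500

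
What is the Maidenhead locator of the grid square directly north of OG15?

OG16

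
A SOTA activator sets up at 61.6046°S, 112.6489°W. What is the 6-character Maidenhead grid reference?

DC38qj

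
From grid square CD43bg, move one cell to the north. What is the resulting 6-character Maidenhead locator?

Latitude subsquare g = 6; +1 → 7 = h.
The longitude characters are unchanged.

CD43bh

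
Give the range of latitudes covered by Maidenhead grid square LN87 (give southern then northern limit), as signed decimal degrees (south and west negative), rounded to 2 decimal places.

47.00, 48.00

Field L=11, N=13: +11·20° lon, +13·10° lat → SW at lon 40°, lat 40°.
Square 8, 7: +8·2° lon, +7·1° lat → SW at lon 56°, lat 47°.
Cell spans 2° lon × 1° lat.
south 47.00, north 48.00.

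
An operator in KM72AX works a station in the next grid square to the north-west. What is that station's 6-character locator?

Longitude subsquare a = 0; −1 → -1, wraps to 23 = x, carry into square.
Longitude square 7; −1 → 6.
Latitude subsquare x = 23; +1 → 24, wraps to 0 = a, carry into square.
Latitude square 2; +1 → 3.

KM63xa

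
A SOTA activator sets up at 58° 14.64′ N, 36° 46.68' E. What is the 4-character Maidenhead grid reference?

Offset from 180°W / 90°S: lon 216.78°, lat 148.24°.
Field: 216.78/20 → 10 → K, 148.24/10 → 14 → O; chars KO.
Square: 16.78/2 → 8, 8.24/1 → 8; chars 88.

KO88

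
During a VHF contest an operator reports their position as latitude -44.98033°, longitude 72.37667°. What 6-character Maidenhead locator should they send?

ME65ea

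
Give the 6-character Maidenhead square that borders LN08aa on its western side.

KN98xa

Longitude subsquare a = 0; −1 → -1, wraps to 23 = x, carry into square.
Longitude square 0; −1 → -1, wraps to 9, carry into field.
Longitude field L = 11; −1 → 10 = K.
The latitude characters are unchanged.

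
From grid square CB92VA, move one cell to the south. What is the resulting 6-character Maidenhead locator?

Latitude subsquare a = 0; −1 → -1, wraps to 23 = x, carry into square.
Latitude square 2; −1 → 1.
The longitude characters are unchanged.

CB91vx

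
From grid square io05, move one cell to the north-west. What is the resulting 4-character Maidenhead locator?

Longitude square 0; −1 → -1, wraps to 9, carry into field.
Longitude field I = 8; −1 → 7 = H.
Latitude square 5; +1 → 6.

HO96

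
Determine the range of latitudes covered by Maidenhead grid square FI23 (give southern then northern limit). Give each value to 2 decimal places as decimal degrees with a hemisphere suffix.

Field F=5, I=8: +5·20° lon, +8·10° lat → SW at lon -80°, lat -10°.
Square 2, 3: +2·2° lon, +3·1° lat → SW at lon -76°, lat -7°.
Cell spans 2° lon × 1° lat.
south 7.00° S, north 6.00° S.

7.00° S, 6.00° S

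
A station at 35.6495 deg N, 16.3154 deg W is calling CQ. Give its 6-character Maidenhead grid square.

Shift to the Maidenhead origin (180°W, 90°S): lon 163.6846, lat 125.6495.
Field: lon ⌊163.6846/20⌋ = 8 → I; lat ⌊125.6495/10⌋ = 12 → M.
Square: lon ⌊3.6846/2⌋ = 1; lat ⌊5.6495/1⌋ = 5.
Subsquare: lon ⌊1.6846/0.0833333⌋ = 20 → u; lat ⌊0.6495/0.0416667⌋ = 15 → p.

IM15up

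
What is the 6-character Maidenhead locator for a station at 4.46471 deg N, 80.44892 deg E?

Shift to the Maidenhead origin (180°W, 90°S): lon 260.4489, lat 94.4647.
Field: 260.4489/20 → 13 → N, 94.4647/10 → 9 → J; chars NJ.
Square: 0.4489/2 → 0, 4.4647/1 → 4; chars 04.
Subsquare: 0.4489/0.0833333 → 5 → f, 0.4647/0.0416667 → 11 → l; chars fl.

NJ04fl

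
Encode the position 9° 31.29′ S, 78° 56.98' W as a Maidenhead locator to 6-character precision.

FI00ml

Offset from 180°W / 90°S: lon 101.0503°, lat 80.4785°.
Field (20°×10°, letters A–R): lon ⌊101.0503/20⌋ = 5 → F; lat ⌊80.4785/10⌋ = 8 → I.
Square (2°×1°, digits 0–9): lon ⌊1.0503/2⌋ = 0; lat ⌊0.4785/1⌋ = 0.
Subsquare (5′×2.5′, letters a–x): lon ⌊1.0503/0.0833333⌋ = 12 → m; lat ⌊0.4785/0.0416667⌋ = 11 → l.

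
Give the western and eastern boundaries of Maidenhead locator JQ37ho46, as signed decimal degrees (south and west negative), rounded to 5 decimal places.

6.61667, 6.62500

Field J=9, Q=16: +9·20° lon, +16·10° lat → SW at lon 0°, lat 70°.
Square 3, 7: +3·2° lon, +7·1° lat → SW at lon 6°, lat 77°.
Subsquare h=7, o=14: +7·0.0833333° lon, +14·0.0416667° lat → SW at lon 6.58333°, lat 77.5833°.
Extended square 4, 6: +4·0.00833333° lon, +6·0.00416667° lat → SW at lon 6.61667°, lat 77.6083°.
Cell spans 0.00833333° lon × 0.00416667° lat.
west 6.61667, east 6.62500.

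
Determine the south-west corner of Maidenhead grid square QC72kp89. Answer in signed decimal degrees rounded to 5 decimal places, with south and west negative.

-67.33750, 154.90000

Field Q=16, C=2: +16·20° lon, +2·10° lat → SW at lon 140°, lat -70°.
Square 7, 2: +7·2° lon, +2·1° lat → SW at lon 154°, lat -68°.
Subsquare k=10, p=15: +10·0.0833333° lon, +15·0.0416667° lat → SW at lon 154.833°, lat -67.375°.
Extended square 8, 9: +8·0.00833333° lon, +9·0.00416667° lat → SW at lon 154.9°, lat -67.3375°.
latitude -67.33750, longitude 154.90000.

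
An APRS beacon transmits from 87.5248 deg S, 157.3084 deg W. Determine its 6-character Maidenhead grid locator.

BA12il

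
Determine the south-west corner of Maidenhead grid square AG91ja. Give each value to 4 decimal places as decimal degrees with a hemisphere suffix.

Field A=0, G=6: +0·20° lon, +6·10° lat → SW at lon -180°, lat -30°.
Square 9, 1: +9·2° lon, +1·1° lat → SW at lon -162°, lat -29°.
Subsquare j=9, a=0: +9·0.0833333° lon, +0·0.0416667° lat → SW at lon -161.25°, lat -29°.
latitude 29.0000° S, longitude 161.2500° W.

29.0000° S, 161.2500° W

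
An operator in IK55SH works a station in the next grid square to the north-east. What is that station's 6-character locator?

Longitude subsquare s = 18; +1 → 19 = t.
Latitude subsquare h = 7; +1 → 8 = i.

IK55ti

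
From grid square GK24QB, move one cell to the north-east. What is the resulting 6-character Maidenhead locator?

Longitude subsquare q = 16; +1 → 17 = r.
Latitude subsquare b = 1; +1 → 2 = c.

GK24rc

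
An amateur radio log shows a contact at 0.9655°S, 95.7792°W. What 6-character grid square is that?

Offset from 180°W / 90°S: lon 84.2208°, lat 89.0345°.
Field (20°×10°, letters A–R): lon ⌊84.2208/20⌋ = 4 → E; lat ⌊89.0345/10⌋ = 8 → I.
Square (2°×1°, digits 0–9): lon ⌊4.2208/2⌋ = 2; lat ⌊9.0345/1⌋ = 9.
Subsquare (5′×2.5′, letters a–x): lon ⌊0.2208/0.0833333⌋ = 2 → c; lat ⌊0.0345/0.0416667⌋ = 0 → a.

EI29ca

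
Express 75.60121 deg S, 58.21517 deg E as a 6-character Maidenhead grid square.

Offset from 180°W / 90°S: lon 238.2152°, lat 14.3988°.
Field: 238.2152/20 → 11 → L, 14.3988/10 → 1 → B; chars LB.
Square: 18.2152/2 → 9, 4.3988/1 → 4; chars 94.
Subsquare: 0.2152/0.0833333 → 2 → c, 0.3988/0.0416667 → 9 → j; chars cj.

LB94cj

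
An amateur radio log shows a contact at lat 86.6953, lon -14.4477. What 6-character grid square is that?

IR26sq

Add 180° to longitude and 90° to latitude: 165.5523, 176.6953.
Field: lon ⌊165.5523/20⌋ = 8 → I; lat ⌊176.6953/10⌋ = 17 → R.
Square: lon ⌊5.5523/2⌋ = 2; lat ⌊6.6953/1⌋ = 6.
Subsquare: lon ⌊1.5523/0.0833333⌋ = 18 → s; lat ⌊0.6953/0.0416667⌋ = 16 → q.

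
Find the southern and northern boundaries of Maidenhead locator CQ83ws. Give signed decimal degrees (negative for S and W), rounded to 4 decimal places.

73.7500, 73.7917

Field C=2, Q=16: +2·20° lon, +16·10° lat → SW at lon -140°, lat 70°.
Square 8, 3: +8·2° lon, +3·1° lat → SW at lon -124°, lat 73°.
Subsquare w=22, s=18: +22·0.0833333° lon, +18·0.0416667° lat → SW at lon -122.167°, lat 73.75°.
Cell spans 0.0833333° lon × 0.0416667° lat.
south 73.7500, north 73.7917.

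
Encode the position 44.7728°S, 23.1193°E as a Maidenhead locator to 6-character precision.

KE15nf

Shift to the Maidenhead origin (180°W, 90°S): lon 203.1193, lat 45.2272.
Field (20°×10°, letters A–R): lon ⌊203.1193/20⌋ = 10 → K; lat ⌊45.2272/10⌋ = 4 → E.
Square (2°×1°, digits 0–9): lon ⌊3.1193/2⌋ = 1; lat ⌊5.2272/1⌋ = 5.
Subsquare (5′×2.5′, letters a–x): lon ⌊1.1193/0.0833333⌋ = 13 → n; lat ⌊0.2272/0.0416667⌋ = 5 → f.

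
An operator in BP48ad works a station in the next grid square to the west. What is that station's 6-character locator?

BP38xd

Longitude subsquare a = 0; −1 → -1, wraps to 23 = x, carry into square.
Longitude square 4; −1 → 3.
The latitude characters are unchanged.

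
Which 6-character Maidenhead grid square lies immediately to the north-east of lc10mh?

Longitude subsquare m = 12; +1 → 13 = n.
Latitude subsquare h = 7; +1 → 8 = i.

LC10ni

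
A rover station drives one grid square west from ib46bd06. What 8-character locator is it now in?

Longitude extended square 0; −1 → -1, wraps to 9, carry into subsquare.
Longitude subsquare b = 1; −1 → 0 = a.
The latitude characters are unchanged.

IB46ad96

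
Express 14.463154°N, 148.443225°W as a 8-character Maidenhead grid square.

BK54sl61

Shift to the Maidenhead origin (180°W, 90°S): lon 31.55677, lat 104.46315.
Field (20°×10°, letters A–R): lon ⌊31.55677/20⌋ = 1 → B; lat ⌊104.46315/10⌋ = 10 → K.
Square (2°×1°, digits 0–9): lon ⌊11.55677/2⌋ = 5; lat ⌊4.46315/1⌋ = 4.
Subsquare (5′×2.5′, letters a–x): lon ⌊1.55677/0.0833333⌋ = 18 → s; lat ⌊0.46315/0.0416667⌋ = 11 → l.
Extended square (30″×15″, digits 0–9): lon ⌊0.05677/0.00833333⌋ = 6; lat ⌊0.00482/0.00416667⌋ = 1.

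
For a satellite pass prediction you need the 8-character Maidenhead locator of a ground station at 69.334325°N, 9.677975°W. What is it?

Offset from 180°W / 90°S: lon 170.32202°, lat 159.33433°.
Field: lon ⌊170.32202/20⌋ = 8 → I; lat ⌊159.33433/10⌋ = 15 → P.
Square: lon ⌊10.32202/2⌋ = 5; lat ⌊9.33433/1⌋ = 9.
Subsquare: lon ⌊0.32202/0.0833333⌋ = 3 → d; lat ⌊0.33433/0.0416667⌋ = 8 → i.
Extended square: lon ⌊0.07202/0.00833333⌋ = 8; lat ⌊0.00099/0.00416667⌋ = 0.

IP59di80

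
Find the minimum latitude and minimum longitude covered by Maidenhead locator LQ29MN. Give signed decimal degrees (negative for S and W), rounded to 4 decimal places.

79.5417, 45.0000

Field L=11, Q=16: +11·20° lon, +16·10° lat → SW at lon 40°, lat 70°.
Square 2, 9: +2·2° lon, +9·1° lat → SW at lon 44°, lat 79°.
Subsquare m=12, n=13: +12·0.0833333° lon, +13·0.0416667° lat → SW at lon 45°, lat 79.5417°.
latitude 79.5417, longitude 45.0000.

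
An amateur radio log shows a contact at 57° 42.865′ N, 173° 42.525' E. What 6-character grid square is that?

Offset from 180°W / 90°S: lon 353.7088°, lat 147.7144°.
Field: lon ⌊353.7088/20⌋ = 17 → R; lat ⌊147.7144/10⌋ = 14 → O.
Square: lon ⌊13.7088/2⌋ = 6; lat ⌊7.7144/1⌋ = 7.
Subsquare: lon ⌊1.7088/0.0833333⌋ = 20 → u; lat ⌊0.7144/0.0416667⌋ = 17 → r.

RO67ur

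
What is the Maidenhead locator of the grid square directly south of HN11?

HN10

Latitude square 1; −1 → 0.
The longitude characters are unchanged.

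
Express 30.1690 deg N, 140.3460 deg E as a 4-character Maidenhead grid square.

QM00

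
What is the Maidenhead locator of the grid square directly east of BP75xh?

BP85ah

Longitude subsquare x = 23; +1 → 24, wraps to 0 = a, carry into square.
Longitude square 7; +1 → 8.
The latitude characters are unchanged.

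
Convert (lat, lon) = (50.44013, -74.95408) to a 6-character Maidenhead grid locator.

Shift to the Maidenhead origin (180°W, 90°S): lon 105.0459, lat 140.4401.
Field (20°×10°, letters A–R): lon ⌊105.0459/20⌋ = 5 → F; lat ⌊140.4401/10⌋ = 14 → O.
Square (2°×1°, digits 0–9): lon ⌊5.0459/2⌋ = 2; lat ⌊0.4401/1⌋ = 0.
Subsquare (5′×2.5′, letters a–x): lon ⌊1.0459/0.0833333⌋ = 12 → m; lat ⌊0.4401/0.0416667⌋ = 10 → k.

FO20mk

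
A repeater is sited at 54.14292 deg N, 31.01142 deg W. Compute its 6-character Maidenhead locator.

HO44ld

Add 180° to longitude and 90° to latitude: 148.9886, 144.1429.
Field: lon ⌊148.9886/20⌋ = 7 → H; lat ⌊144.1429/10⌋ = 14 → O.
Square: lon ⌊8.9886/2⌋ = 4; lat ⌊4.1429/1⌋ = 4.
Subsquare: lon ⌊0.9886/0.0833333⌋ = 11 → l; lat ⌊0.1429/0.0416667⌋ = 3 → d.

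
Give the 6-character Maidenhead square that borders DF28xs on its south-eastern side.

DF38ar

Longitude subsquare x = 23; +1 → 24, wraps to 0 = a, carry into square.
Longitude square 2; +1 → 3.
Latitude subsquare s = 18; −1 → 17 = r.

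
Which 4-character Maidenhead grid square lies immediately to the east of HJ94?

Longitude square 9; +1 → 10, wraps to 0, carry into field.
Longitude field H = 7; +1 → 8 = I.
The latitude characters are unchanged.

IJ04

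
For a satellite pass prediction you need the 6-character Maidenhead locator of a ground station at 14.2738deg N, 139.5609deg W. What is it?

Shift to the Maidenhead origin (180°W, 90°S): lon 40.4391, lat 104.2738.
Field (20°×10°, letters A–R): lon ⌊40.4391/20⌋ = 2 → C; lat ⌊104.2738/10⌋ = 10 → K.
Square (2°×1°, digits 0–9): lon ⌊0.4391/2⌋ = 0; lat ⌊4.2738/1⌋ = 4.
Subsquare (5′×2.5′, letters a–x): lon ⌊0.4391/0.0833333⌋ = 5 → f; lat ⌊0.2738/0.0416667⌋ = 6 → g.

CK04fg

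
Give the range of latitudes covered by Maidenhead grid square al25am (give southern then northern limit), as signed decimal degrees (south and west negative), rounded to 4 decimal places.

Field A=0, L=11: +0·20° lon, +11·10° lat → SW at lon -180°, lat 20°.
Square 2, 5: +2·2° lon, +5·1° lat → SW at lon -176°, lat 25°.
Subsquare a=0, m=12: +0·0.0833333° lon, +12·0.0416667° lat → SW at lon -176°, lat 25.5°.
Cell spans 0.0833333° lon × 0.0416667° lat.
south 25.5000, north 25.5417.

25.5000, 25.5417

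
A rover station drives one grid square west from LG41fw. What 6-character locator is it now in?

Longitude subsquare f = 5; −1 → 4 = e.
The latitude characters are unchanged.

LG41ew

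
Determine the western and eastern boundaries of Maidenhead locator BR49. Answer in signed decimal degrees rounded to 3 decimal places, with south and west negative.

-152.000, -150.000

Field B=1, R=17: +1·20° lon, +17·10° lat → SW at lon -160°, lat 80°.
Square 4, 9: +4·2° lon, +9·1° lat → SW at lon -152°, lat 89°.
Cell spans 2° lon × 1° lat.
west -152.000, east -150.000.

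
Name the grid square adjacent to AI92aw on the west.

Longitude subsquare a = 0; −1 → -1, wraps to 23 = x, carry into square.
Longitude square 9; −1 → 8.
The latitude characters are unchanged.

AI82xw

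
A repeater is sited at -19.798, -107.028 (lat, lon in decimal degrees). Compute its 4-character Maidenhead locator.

DH60

Offset from 180°W / 90°S: lon 72.97°, lat 70.20°.
Field: 72.97/20 → 3 → D, 70.20/10 → 7 → H; chars DH.
Square: 12.97/2 → 6, 0.20/1 → 0; chars 60.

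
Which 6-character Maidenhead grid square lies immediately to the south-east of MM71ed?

MM71fc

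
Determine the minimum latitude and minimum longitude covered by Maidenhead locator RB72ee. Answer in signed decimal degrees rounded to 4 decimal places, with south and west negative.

-77.8333, 174.3333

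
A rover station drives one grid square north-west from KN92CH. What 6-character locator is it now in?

Longitude subsquare c = 2; −1 → 1 = b.
Latitude subsquare h = 7; +1 → 8 = i.

KN92bi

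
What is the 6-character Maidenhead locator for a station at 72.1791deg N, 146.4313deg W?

BQ62se

Add 180° to longitude and 90° to latitude: 33.5687, 162.1791.
Field: 33.5687/20 → 1 → B, 162.1791/10 → 16 → Q; chars BQ.
Square: 13.5687/2 → 6, 2.1791/1 → 2; chars 62.
Subsquare: 1.5687/0.0833333 → 18 → s, 0.1791/0.0416667 → 4 → e; chars se.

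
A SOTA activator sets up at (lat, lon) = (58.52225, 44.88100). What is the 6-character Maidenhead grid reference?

LO28km

Add 180° to longitude and 90° to latitude: 224.8810, 148.5222.
Field: lon ⌊224.8810/20⌋ = 11 → L; lat ⌊148.5222/10⌋ = 14 → O.
Square: lon ⌊4.8810/2⌋ = 2; lat ⌊8.5222/1⌋ = 8.
Subsquare: lon ⌊0.8810/0.0833333⌋ = 10 → k; lat ⌊0.5222/0.0416667⌋ = 12 → m.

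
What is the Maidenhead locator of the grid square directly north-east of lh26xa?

Longitude subsquare x = 23; +1 → 24, wraps to 0 = a, carry into square.
Longitude square 2; +1 → 3.
Latitude subsquare a = 0; +1 → 1 = b.

LH36ab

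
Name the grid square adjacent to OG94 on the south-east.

PG03

Longitude square 9; +1 → 10, wraps to 0, carry into field.
Longitude field O = 14; +1 → 15 = P.
Latitude square 4; −1 → 3.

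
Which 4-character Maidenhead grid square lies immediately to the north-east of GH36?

GH47

Longitude square 3; +1 → 4.
Latitude square 6; +1 → 7.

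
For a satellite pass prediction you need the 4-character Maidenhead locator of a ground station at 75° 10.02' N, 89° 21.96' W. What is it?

Shift to the Maidenhead origin (180°W, 90°S): lon 90.63, lat 165.17.
Field (20°×10°, letters A–R): lon ⌊90.63/20⌋ = 4 → E; lat ⌊165.17/10⌋ = 16 → Q.
Square (2°×1°, digits 0–9): lon ⌊10.63/2⌋ = 5; lat ⌊5.17/1⌋ = 5.

EQ55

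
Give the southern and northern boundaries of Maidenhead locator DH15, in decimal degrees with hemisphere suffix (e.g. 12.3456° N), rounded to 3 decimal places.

15.000° S, 14.000° S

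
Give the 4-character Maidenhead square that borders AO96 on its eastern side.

BO06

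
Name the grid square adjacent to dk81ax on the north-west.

DK72xa

Longitude subsquare a = 0; −1 → -1, wraps to 23 = x, carry into square.
Longitude square 8; −1 → 7.
Latitude subsquare x = 23; +1 → 24, wraps to 0 = a, carry into square.
Latitude square 1; +1 → 2.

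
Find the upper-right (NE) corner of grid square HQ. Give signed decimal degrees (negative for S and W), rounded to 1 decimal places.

Field H=7, Q=16: +7·20° lon, +16·10° lat → SW at lon -40°, lat 70°.
Cell spans 20° lon × 10° lat. NE corner is SW corner plus one full cell.
latitude 80.0, longitude -20.0.

80.0, -20.0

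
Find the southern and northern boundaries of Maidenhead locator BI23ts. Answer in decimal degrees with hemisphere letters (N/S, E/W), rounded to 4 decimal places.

6.2500° S, 6.2083° S

Field B=1, I=8: +1·20° lon, +8·10° lat → SW at lon -160°, lat -10°.
Square 2, 3: +2·2° lon, +3·1° lat → SW at lon -156°, lat -7°.
Subsquare t=19, s=18: +19·0.0833333° lon, +18·0.0416667° lat → SW at lon -154.417°, lat -6.25°.
Cell spans 0.0833333° lon × 0.0416667° lat.
south 6.2500° S, north 6.2083° S.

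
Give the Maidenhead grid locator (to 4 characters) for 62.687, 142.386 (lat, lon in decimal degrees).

QP12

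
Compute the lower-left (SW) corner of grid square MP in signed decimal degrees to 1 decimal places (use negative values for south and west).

60.0, 60.0

Field M=12, P=15: +12·20° lon, +15·10° lat → SW at lon 60°, lat 60°.
latitude 60.0, longitude 60.0.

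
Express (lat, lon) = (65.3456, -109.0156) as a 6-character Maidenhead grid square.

Shift to the Maidenhead origin (180°W, 90°S): lon 70.9844, lat 155.3456.
Field: 70.9844/20 → 3 → D, 155.3456/10 → 15 → P; chars DP.
Square: 10.9844/2 → 5, 5.3456/1 → 5; chars 55.
Subsquare: 0.9844/0.0833333 → 11 → l, 0.3456/0.0416667 → 8 → i; chars li.

DP55li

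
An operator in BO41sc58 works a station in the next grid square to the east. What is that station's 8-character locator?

BO41sc68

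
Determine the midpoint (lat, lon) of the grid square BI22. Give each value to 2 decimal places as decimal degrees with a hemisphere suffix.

7.50° S, 155.00° W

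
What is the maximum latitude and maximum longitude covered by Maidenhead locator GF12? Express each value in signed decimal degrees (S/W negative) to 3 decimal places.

-37.000, -56.000

Field G=6, F=5: +6·20° lon, +5·10° lat → SW at lon -60°, lat -40°.
Square 1, 2: +1·2° lon, +2·1° lat → SW at lon -58°, lat -38°.
Cell spans 2° lon × 1° lat. NE corner is SW corner plus one full cell.
latitude -37.000, longitude -56.000.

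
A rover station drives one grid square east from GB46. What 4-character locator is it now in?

GB56

Longitude square 4; +1 → 5.
The latitude characters are unchanged.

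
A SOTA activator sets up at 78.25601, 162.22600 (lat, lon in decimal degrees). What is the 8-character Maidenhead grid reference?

RQ18cg71

Shift to the Maidenhead origin (180°W, 90°S): lon 342.22600, lat 168.25601.
Field: 342.22600/20 → 17 → R, 168.25601/10 → 16 → Q; chars RQ.
Square: 2.22600/2 → 1, 8.25601/1 → 8; chars 18.
Subsquare: 0.22600/0.0833333 → 2 → c, 0.25601/0.0416667 → 6 → g; chars cg.
Extended square: 0.05933/0.00833333 → 7, 0.00601/0.00416667 → 1; chars 71.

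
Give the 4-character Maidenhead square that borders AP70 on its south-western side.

AO69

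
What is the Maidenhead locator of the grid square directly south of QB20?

QA29

Latitude square 0; −1 → -1, wraps to 9, carry into field.
Latitude field B = 1; −1 → 0 = A.
The longitude characters are unchanged.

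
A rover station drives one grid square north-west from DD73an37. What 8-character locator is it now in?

Longitude extended square 3; −1 → 2.
Latitude extended square 7; +1 → 8.

DD73an28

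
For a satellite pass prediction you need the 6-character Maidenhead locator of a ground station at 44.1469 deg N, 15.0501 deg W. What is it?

IN24ld

Add 180° to longitude and 90° to latitude: 164.9499, 134.1469.
Field (20°×10°, letters A–R): 164.9499/20 → 8 → I, 134.1469/10 → 13 → N; chars IN.
Square (2°×1°, digits 0–9): 4.9499/2 → 2, 4.1469/1 → 4; chars 24.
Subsquare (5′×2.5′, letters a–x): 0.9499/0.0833333 → 11 → l, 0.1469/0.0416667 → 3 → d; chars ld.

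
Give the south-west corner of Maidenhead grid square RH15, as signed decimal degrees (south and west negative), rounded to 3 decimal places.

-15.000, 162.000

Field R=17, H=7: +17·20° lon, +7·10° lat → SW at lon 160°, lat -20°.
Square 1, 5: +1·2° lon, +5·1° lat → SW at lon 162°, lat -15°.
latitude -15.000, longitude 162.000.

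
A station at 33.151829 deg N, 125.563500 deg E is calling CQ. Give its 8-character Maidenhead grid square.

PM23sd76

Add 180° to longitude and 90° to latitude: 305.56350, 123.15183.
Field (20°×10°, letters A–R): 305.56350/20 → 15 → P, 123.15183/10 → 12 → M; chars PM.
Square (2°×1°, digits 0–9): 5.56350/2 → 2, 3.15183/1 → 3; chars 23.
Subsquare (5′×2.5′, letters a–x): 1.56350/0.0833333 → 18 → s, 0.15183/0.0416667 → 3 → d; chars sd.
Extended square (30″×15″, digits 0–9): 0.06350/0.00833333 → 7, 0.02683/0.00416667 → 6; chars 76.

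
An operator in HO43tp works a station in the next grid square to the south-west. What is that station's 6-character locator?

Longitude subsquare t = 19; −1 → 18 = s.
Latitude subsquare p = 15; −1 → 14 = o.

HO43so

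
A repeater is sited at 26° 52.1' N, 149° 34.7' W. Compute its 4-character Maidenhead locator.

Add 180° to longitude and 90° to latitude: 30.42, 116.87.
Field: 30.42/20 → 1 → B, 116.87/10 → 11 → L; chars BL.
Square: 10.42/2 → 5, 6.87/1 → 6; chars 56.

BL56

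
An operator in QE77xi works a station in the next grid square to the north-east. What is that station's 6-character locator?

QE87aj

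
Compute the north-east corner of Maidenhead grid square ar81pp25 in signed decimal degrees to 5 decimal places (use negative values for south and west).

81.65000, -162.72500

Field A=0, R=17: +0·20° lon, +17·10° lat → SW at lon -180°, lat 80°.
Square 8, 1: +8·2° lon, +1·1° lat → SW at lon -164°, lat 81°.
Subsquare p=15, p=15: +15·0.0833333° lon, +15·0.0416667° lat → SW at lon -162.75°, lat 81.625°.
Extended square 2, 5: +2·0.00833333° lon, +5·0.00416667° lat → SW at lon -162.733°, lat 81.6458°.
Cell spans 0.00833333° lon × 0.00416667° lat. NE corner is SW corner plus one full cell.
latitude 81.65000, longitude -162.72500.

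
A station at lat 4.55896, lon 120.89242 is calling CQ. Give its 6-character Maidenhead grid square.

PJ04kn

Add 180° to longitude and 90° to latitude: 300.8924, 94.5590.
Field (20°×10°, letters A–R): lon ⌊300.8924/20⌋ = 15 → P; lat ⌊94.5590/10⌋ = 9 → J.
Square (2°×1°, digits 0–9): lon ⌊0.8924/2⌋ = 0; lat ⌊4.5590/1⌋ = 4.
Subsquare (5′×2.5′, letters a–x): lon ⌊0.8924/0.0833333⌋ = 10 → k; lat ⌊0.5590/0.0416667⌋ = 13 → n.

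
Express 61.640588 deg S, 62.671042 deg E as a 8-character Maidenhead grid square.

MC18ii06

Shift to the Maidenhead origin (180°W, 90°S): lon 242.67104, lat 28.35941.
Field: 242.67104/20 → 12 → M, 28.35941/10 → 2 → C; chars MC.
Square: 2.67104/2 → 1, 8.35941/1 → 8; chars 18.
Subsquare: 0.67104/0.0833333 → 8 → i, 0.35941/0.0416667 → 8 → i; chars ii.
Extended square: 0.00438/0.00833333 → 0, 0.02608/0.00416667 → 6; chars 06.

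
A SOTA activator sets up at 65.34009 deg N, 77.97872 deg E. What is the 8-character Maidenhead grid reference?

MP85xi71

Offset from 180°W / 90°S: lon 257.97872°, lat 155.34009°.
Field (20°×10°, letters A–R): 257.97872/20 → 12 → M, 155.34009/10 → 15 → P; chars MP.
Square (2°×1°, digits 0–9): 17.97872/2 → 8, 5.34009/1 → 5; chars 85.
Subsquare (5′×2.5′, letters a–x): 1.97872/0.0833333 → 23 → x, 0.34009/0.0416667 → 8 → i; chars xi.
Extended square (30″×15″, digits 0–9): 0.06205/0.00833333 → 7, 0.00676/0.00416667 → 1; chars 71.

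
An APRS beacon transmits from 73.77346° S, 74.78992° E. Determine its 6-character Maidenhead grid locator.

MB76jf

Shift to the Maidenhead origin (180°W, 90°S): lon 254.7899, lat 16.2265.
Field: 254.7899/20 → 12 → M, 16.2265/10 → 1 → B; chars MB.
Square: 14.7899/2 → 7, 6.2265/1 → 6; chars 76.
Subsquare: 0.7899/0.0833333 → 9 → j, 0.2265/0.0416667 → 5 → f; chars jf.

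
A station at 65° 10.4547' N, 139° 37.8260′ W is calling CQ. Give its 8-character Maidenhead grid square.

CP05ee41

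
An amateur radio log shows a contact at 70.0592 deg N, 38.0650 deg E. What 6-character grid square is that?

Offset from 180°W / 90°S: lon 218.0650°, lat 160.0592°.
Field: lon ⌊218.0650/20⌋ = 10 → K; lat ⌊160.0592/10⌋ = 16 → Q.
Square: lon ⌊18.0650/2⌋ = 9; lat ⌊0.0592/1⌋ = 0.
Subsquare: lon ⌊0.0650/0.0833333⌋ = 0 → a; lat ⌊0.0592/0.0416667⌋ = 1 → b.

KQ90ab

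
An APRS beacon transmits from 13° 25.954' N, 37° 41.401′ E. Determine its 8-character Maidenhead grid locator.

Shift to the Maidenhead origin (180°W, 90°S): lon 217.69002, lat 103.43257.
Field: 217.69002/20 → 10 → K, 103.43257/10 → 10 → K; chars KK.
Square: 17.69002/2 → 8, 3.43257/1 → 3; chars 83.
Subsquare: 1.69002/0.0833333 → 20 → u, 0.43257/0.0416667 → 10 → k; chars uk.
Extended square: 0.02335/0.00833333 → 2, 0.01590/0.00416667 → 3; chars 23.

KK83uk23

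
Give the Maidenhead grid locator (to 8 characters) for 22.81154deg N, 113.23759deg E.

Add 180° to longitude and 90° to latitude: 293.23759, 112.81154.
Field (20°×10°, letters A–R): 293.23759/20 → 14 → O, 112.81154/10 → 11 → L; chars OL.
Square (2°×1°, digits 0–9): 13.23759/2 → 6, 2.81154/1 → 2; chars 62.
Subsquare (5′×2.5′, letters a–x): 1.23759/0.0833333 → 14 → o, 0.81154/0.0416667 → 19 → t; chars ot.
Extended square (30″×15″, digits 0–9): 0.07092/0.00833333 → 8, 0.01987/0.00416667 → 4; chars 84.

OL62ot84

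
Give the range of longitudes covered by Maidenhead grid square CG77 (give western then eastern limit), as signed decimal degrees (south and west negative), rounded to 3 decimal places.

Field C=2, G=6: +2·20° lon, +6·10° lat → SW at lon -140°, lat -30°.
Square 7, 7: +7·2° lon, +7·1° lat → SW at lon -126°, lat -23°.
Cell spans 2° lon × 1° lat.
west -126.000, east -124.000.

-126.000, -124.000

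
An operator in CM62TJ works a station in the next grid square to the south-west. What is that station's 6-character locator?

CM62si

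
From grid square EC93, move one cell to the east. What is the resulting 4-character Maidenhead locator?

FC03

Longitude square 9; +1 → 10, wraps to 0, carry into field.
Longitude field E = 4; +1 → 5 = F.
The latitude characters are unchanged.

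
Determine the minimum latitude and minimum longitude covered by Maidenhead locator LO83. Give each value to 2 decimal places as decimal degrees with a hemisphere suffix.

53.00° N, 56.00° E

Field L=11, O=14: +11·20° lon, +14·10° lat → SW at lon 40°, lat 50°.
Square 8, 3: +8·2° lon, +3·1° lat → SW at lon 56°, lat 53°.
latitude 53.00° N, longitude 56.00° E.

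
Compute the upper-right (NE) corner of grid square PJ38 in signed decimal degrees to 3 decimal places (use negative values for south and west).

Field P=15, J=9: +15·20° lon, +9·10° lat → SW at lon 120°, lat 0°.
Square 3, 8: +3·2° lon, +8·1° lat → SW at lon 126°, lat 8°.
Cell spans 2° lon × 1° lat. NE corner is SW corner plus one full cell.
latitude 9.000, longitude 128.000.

9.000, 128.000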